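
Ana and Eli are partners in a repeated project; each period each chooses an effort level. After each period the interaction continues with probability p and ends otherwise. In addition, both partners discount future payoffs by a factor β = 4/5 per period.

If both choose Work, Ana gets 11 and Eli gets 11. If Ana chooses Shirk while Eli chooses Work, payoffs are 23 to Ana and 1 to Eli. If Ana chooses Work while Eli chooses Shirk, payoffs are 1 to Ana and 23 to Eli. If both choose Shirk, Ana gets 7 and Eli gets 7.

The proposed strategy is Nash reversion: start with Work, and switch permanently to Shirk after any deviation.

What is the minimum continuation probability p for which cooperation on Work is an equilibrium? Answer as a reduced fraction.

15/16

With continuation probability p and discount β, the effective per-period discount factor is βp.
Grim-trigger IC: βp ≥ (23−11)/(23−7) = 3/4.
So p ≥ (3/4)/(4/5) = 15/16.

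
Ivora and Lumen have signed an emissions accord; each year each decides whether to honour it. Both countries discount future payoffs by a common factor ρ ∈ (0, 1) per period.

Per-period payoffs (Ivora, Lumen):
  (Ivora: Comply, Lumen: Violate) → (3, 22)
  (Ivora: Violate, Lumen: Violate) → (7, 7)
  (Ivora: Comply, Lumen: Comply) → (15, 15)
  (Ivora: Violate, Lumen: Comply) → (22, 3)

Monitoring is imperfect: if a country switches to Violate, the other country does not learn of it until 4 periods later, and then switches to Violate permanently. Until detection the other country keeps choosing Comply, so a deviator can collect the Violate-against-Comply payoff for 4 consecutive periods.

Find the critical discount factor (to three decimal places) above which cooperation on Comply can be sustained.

Deviating for the 4 undetected periods gains 22−15 = 7 per period over cooperation, then loses 15−7 = 8 per period forever once punishment starts.
Gain: 7(1 + ρ + … + ρ^3); loss: 8·ρ^4/(1−ρ).
No profitable deviation ⇔ 7(1−ρ^4) ≤ 8·ρ^4, i.e. ρ^4 ≥ 7/(7+8) = 7/15.
Hence ρ ≥ (7/15)^(1/4) ≈ 0.827.

0.827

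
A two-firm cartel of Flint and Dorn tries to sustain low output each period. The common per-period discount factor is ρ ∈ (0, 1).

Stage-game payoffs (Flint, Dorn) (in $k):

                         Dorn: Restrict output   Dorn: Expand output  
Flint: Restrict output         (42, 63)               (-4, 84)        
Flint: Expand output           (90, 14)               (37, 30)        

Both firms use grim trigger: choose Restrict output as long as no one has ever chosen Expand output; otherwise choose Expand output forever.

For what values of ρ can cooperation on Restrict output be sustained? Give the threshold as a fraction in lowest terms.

Flint: cooperation gives 42 each period; deviation gives 90 once then 37 forever.
  42/(1−ρ) ≥ 90 + 37ρ/(1−ρ) ⇒ ρ ≥ 48/53.
Dorn: cooperation gives 63 each period; deviation gives 84 once then 30 forever.
  ρ ≥ 21/54 = 7/18.
Both must hold, so the binding constraint is Flint's: ρ ≥ 48/53.

48/53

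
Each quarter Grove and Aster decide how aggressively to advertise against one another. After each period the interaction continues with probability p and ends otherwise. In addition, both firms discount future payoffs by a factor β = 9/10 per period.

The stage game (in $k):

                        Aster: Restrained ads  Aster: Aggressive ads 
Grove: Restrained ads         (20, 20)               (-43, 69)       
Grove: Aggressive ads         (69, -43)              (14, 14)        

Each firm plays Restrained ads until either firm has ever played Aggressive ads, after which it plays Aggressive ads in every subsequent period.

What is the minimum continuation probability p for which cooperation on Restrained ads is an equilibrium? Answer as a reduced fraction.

98/99

With continuation probability p and discount β, the effective per-period discount factor is βp.
Grim-trigger IC: βp ≥ (69−20)/(69−14) = 49/55.
So p ≥ (49/55)/(9/10) = 98/99.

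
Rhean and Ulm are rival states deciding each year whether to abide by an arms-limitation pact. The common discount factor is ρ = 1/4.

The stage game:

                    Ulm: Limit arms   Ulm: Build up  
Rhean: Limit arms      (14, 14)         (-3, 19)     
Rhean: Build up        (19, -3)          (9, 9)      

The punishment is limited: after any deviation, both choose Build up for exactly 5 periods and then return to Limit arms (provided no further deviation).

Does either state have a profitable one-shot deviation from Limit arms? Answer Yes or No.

Yes

IC: ρ+…+ρ^5 ≥ (19−14)/(14−9) = 1.
At ρ = 1/4: partial sum = 0.3330 < 1.0000. Cooperation not sustainable.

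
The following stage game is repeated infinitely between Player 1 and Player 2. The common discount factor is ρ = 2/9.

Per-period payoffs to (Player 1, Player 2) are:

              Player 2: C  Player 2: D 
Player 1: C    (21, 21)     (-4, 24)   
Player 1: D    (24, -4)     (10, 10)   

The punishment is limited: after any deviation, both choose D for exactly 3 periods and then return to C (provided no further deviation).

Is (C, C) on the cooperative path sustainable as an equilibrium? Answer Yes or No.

Yes

Comparing payoff streams over the 4 periods until play realigns: cooperate → 21(1+ρ+…+ρ^3); deviate → 24 + 10(ρ+…+ρ^3).
Cooperation is sustained iff (21−10)(ρ+…+ρ^3) ≥ 24−21.
ρ+…+ρ^3 = 2/9·(1−(2/9)^3)/(1−2/9) = 0.2826, and (24−21)/(21−10) = 0.2727.
0.2826 ≥ 0.2727, so cooperation is sustainable.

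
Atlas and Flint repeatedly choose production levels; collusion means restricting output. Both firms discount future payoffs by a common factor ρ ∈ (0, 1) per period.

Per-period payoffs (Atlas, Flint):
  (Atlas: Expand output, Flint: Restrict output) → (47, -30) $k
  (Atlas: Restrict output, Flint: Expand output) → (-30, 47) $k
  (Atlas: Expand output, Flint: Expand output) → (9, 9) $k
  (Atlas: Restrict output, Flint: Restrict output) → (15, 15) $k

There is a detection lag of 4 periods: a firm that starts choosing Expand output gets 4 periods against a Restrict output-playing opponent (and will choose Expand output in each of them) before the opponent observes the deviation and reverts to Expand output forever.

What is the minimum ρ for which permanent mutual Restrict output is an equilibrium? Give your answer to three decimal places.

Deviating for the 4 undetected periods gains 47−15 = 32 per period over cooperation, then loses 15−9 = 6 per period forever once punishment starts.
Gain: 32(1 + ρ + … + ρ^3); loss: 6·ρ^4/(1−ρ).
No profitable deviation ⇔ 32(1−ρ^4) ≤ 6·ρ^4, i.e. ρ^4 ≥ 32/(32+6) = 16/19.
Hence ρ ≥ (16/19)^(1/4) ≈ 0.958.

0.958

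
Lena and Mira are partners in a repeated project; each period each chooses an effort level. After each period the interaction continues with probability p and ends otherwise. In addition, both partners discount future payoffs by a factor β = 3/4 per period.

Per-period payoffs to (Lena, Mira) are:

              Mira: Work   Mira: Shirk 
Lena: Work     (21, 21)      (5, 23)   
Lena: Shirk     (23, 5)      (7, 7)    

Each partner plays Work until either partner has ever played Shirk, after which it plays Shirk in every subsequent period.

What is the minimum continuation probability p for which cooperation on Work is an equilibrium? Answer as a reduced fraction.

1/6

Expected continuation weight on next period's payoff is β·p = 3/4·p, which plays the role of the discount factor.
Cooperation requires 3/4·p ≥ (23−21)/(23−7) = 1/8, hence p ≥ 1/6.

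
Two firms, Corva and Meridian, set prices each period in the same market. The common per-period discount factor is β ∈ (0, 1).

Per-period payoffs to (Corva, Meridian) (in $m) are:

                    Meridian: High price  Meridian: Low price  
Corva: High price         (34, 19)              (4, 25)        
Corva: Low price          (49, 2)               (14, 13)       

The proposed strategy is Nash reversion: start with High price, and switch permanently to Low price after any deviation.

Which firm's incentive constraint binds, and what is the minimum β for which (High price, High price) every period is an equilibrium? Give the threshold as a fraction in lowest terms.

Corva's threshold: (49−34)/(49−14) = 3/7.
Meridian's threshold: (25−19)/(25−13) = 1/2.
3/7 < 1/2, so Meridian binds and β* = 1/2.

Meridian; β ≥ 1/2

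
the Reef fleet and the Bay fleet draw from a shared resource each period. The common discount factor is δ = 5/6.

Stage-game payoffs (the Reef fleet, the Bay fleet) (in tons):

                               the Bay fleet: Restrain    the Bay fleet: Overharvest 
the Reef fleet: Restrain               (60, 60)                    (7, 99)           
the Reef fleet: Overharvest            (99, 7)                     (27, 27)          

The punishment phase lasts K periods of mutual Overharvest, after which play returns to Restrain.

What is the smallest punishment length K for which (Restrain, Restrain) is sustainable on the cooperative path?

2

Need Σ_{k=1}^{K} δ^k ≥ (99−60)/(60−27) = 1.1818 at δ = 5/6.
At K = 1 the sum is 0.8333 < 1.1818; at K = 2 it is 1.5278 ≥ 1.1818.
So the minimum punishment length is K = 2.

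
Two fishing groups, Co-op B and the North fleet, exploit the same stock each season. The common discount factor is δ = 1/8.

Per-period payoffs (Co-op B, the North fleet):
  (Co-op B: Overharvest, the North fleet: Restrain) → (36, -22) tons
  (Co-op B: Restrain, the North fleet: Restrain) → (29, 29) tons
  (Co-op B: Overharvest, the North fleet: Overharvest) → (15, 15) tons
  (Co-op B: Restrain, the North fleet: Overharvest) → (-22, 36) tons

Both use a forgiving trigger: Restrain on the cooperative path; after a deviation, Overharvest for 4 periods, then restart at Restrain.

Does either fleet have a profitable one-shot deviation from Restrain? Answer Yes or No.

Yes

IC: δ+…+δ^4 ≥ (36−29)/(29−15) = 1/2.
At δ = 1/8: partial sum = 0.1428 < 0.5000. Cooperation not sustainable.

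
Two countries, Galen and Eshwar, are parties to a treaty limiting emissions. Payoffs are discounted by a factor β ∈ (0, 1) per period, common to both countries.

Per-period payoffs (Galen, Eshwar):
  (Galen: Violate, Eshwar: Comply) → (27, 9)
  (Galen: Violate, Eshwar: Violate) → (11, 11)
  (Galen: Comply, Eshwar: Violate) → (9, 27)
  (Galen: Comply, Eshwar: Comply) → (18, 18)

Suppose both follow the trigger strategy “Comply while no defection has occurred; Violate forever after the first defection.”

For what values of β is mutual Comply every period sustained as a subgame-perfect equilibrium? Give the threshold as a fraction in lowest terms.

9/16

18/(1−β) ≥ 27 + 11β/(1−β)
18 ≥ 27 − 16β
β ≥ 9/16.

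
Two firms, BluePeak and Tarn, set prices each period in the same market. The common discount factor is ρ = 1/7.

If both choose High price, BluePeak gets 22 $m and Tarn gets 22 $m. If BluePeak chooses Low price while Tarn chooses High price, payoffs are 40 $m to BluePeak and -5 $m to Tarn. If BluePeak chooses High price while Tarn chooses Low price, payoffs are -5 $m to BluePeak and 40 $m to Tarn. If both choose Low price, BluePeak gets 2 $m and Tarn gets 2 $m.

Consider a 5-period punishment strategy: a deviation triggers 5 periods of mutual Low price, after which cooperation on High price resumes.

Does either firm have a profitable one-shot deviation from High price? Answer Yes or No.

Comparing payoff streams over the 6 periods until play realigns: cooperate → 22(1+ρ+…+ρ^5); deviate → 40 + 2(ρ+…+ρ^5).
Cooperation is sustained iff (22−2)(ρ+…+ρ^5) ≥ 40−22.
ρ+…+ρ^5 = 1/7·(1−(1/7)^5)/(1−1/7) = 0.1667, and (40−22)/(22−2) = 0.9000.
0.1667 < 0.9000, so cooperation is not sustainable.

Yes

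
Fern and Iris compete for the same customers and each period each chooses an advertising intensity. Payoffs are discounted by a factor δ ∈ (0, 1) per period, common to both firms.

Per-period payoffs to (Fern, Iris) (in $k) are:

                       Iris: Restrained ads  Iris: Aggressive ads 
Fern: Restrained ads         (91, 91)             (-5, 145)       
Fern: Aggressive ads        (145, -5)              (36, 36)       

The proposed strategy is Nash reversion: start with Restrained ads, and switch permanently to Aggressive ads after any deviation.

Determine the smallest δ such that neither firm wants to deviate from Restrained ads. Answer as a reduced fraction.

One-period gain from deviating is 145 − 91 = 54. The loss is 91 − 36 = 55 in every subsequent period, with present value 55·δ/(1−δ).
Deviation is unprofitable when 55·δ/(1−δ) ≥ 54, i.e. δ/(1−δ) ≥ 54/55.
Equivalently δ ≥ 54/(54+55) = 54/109.

54/109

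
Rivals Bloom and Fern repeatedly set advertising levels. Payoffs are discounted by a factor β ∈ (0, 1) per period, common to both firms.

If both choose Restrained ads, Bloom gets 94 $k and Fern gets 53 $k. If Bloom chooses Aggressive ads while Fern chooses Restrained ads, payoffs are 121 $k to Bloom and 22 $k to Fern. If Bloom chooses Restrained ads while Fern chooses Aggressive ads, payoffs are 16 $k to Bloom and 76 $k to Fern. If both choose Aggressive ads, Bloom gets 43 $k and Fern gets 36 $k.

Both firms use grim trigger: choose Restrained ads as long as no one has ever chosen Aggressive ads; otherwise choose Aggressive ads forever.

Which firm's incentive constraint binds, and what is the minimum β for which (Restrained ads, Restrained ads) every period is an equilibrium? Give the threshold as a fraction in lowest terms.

Fern; β ≥ 23/40

For Bloom: deviation gain 121−94 = 27, per-period punishment loss 94−43 = 51. IC gives β ≥ 27/78 = 9/26.
For Fern: gain 23, loss 17 per period, so β ≥ 23/40.
The tighter constraint is Fern's, so cooperation needs β ≥ 23/40.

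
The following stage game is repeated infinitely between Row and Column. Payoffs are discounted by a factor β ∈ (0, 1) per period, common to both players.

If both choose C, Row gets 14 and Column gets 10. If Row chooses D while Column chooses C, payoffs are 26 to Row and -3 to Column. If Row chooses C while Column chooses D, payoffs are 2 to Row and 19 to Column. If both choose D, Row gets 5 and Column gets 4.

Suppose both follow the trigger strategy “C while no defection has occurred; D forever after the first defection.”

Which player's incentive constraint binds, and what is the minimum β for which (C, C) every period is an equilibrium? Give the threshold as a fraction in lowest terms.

Row: cooperation gives 14 each period; deviation gives 26 once then 5 forever.
  14/(1−β) ≥ 26 + 5β/(1−β) ⇒ β ≥ 12/21 = 4/7.
Column: cooperation gives 10 each period; deviation gives 19 once then 4 forever.
  β ≥ 9/15 = 3/5.
Both must hold, so the binding constraint is Column's: β ≥ 3/5.

Column; β ≥ 3/5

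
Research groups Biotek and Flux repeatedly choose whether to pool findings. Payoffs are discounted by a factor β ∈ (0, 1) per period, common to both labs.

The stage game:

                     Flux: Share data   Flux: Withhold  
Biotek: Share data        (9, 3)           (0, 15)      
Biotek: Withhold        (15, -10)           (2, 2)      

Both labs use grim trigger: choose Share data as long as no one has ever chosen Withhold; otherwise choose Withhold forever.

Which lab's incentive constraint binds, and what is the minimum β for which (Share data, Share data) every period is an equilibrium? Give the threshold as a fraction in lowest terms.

Flux; β ≥ 12/13

Biotek's threshold: (15−9)/(15−2) = 6/13.
Flux's threshold: (15−3)/(15−2) = 12/13.
6/13 < 12/13, so Flux binds and β* = 12/13.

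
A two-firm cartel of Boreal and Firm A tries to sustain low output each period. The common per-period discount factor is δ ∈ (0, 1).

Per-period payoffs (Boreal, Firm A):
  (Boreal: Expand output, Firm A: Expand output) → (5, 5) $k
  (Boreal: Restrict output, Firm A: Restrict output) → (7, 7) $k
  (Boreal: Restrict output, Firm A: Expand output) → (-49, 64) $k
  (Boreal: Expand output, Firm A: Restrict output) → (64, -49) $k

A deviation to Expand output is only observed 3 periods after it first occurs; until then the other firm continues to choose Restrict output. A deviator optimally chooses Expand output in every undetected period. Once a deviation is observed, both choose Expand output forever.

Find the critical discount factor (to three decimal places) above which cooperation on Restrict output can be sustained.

0.989

The best deviation is to choose Expand output for all 3 undetected periods, earning 64 each, then 5 forever once detected.
Deviation value: 64(1−δ^3)/(1−δ) + 5δ^3/(1−δ); cooperation value: 7/(1−δ).
IC: 7 ≥ 64(1−δ^3) + 5δ^3 = 64 − 59δ^3.
So δ^3 ≥ 57/59, giving δ ≥ (57/59)^(1/3) ≈ 0.989.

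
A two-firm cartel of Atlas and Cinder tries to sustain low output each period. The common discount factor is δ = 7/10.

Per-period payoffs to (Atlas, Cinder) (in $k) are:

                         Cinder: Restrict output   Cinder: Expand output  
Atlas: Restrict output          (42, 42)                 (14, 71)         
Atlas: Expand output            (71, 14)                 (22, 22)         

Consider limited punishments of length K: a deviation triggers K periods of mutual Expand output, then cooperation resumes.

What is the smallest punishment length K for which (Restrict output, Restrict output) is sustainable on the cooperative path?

3

IC: δ(1−δ^K)/(1−δ) ≥ (71−42)/(42−22) = 29/20.
With δ = 7/10: need 1 − δ^K ≥ 29/20·(1−7/10)/(7/10), i.e. δ^K ≤ 0.3786.
Since (7/10)^2 = 0.4900 and (7/10)^3 = 0.3430, the smallest such K is 3.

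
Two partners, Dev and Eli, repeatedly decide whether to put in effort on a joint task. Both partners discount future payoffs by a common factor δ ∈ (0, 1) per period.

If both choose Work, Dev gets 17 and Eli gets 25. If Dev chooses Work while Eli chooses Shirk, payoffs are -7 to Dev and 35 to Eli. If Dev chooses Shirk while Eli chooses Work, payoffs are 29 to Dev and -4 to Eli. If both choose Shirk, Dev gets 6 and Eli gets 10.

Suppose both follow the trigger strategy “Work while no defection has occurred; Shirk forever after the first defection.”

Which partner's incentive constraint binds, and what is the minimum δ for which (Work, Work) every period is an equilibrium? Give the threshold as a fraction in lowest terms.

For Dev: deviation gain 29−17 = 12, per-period punishment loss 17−6 = 11. IC gives δ ≥ 12/23.
For Eli: gain 10, loss 15 per period, so δ ≥ 10/25 = 2/5.
The tighter constraint is Dev's, so cooperation needs δ ≥ 12/23.

Dev; δ ≥ 12/23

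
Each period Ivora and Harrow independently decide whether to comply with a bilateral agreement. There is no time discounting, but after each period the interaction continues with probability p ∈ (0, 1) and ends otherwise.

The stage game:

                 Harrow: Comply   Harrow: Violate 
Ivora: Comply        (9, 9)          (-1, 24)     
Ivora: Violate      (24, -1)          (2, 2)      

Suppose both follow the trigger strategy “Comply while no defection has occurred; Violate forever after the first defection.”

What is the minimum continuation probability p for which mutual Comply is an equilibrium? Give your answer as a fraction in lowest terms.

Expected cooperation value is 9 + p·9 + p²·9 + … = 9/(1−p); deviation gives 24 + p·2/(1−p).
9 ≥ 24(1−p) + 2p ⇒ 22p ≥ 15 ⇒ p ≥ 15/22.

15/22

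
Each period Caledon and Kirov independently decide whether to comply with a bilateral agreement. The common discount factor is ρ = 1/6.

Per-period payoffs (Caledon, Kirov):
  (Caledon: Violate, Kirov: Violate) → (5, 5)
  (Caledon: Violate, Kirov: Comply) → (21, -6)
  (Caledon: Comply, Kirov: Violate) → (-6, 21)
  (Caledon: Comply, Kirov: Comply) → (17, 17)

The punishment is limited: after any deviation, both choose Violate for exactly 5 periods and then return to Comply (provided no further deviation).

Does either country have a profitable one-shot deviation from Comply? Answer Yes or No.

Comparing payoff streams over the 6 periods until play realigns: cooperate → 17(1+ρ+…+ρ^5); deviate → 21 + 5(ρ+…+ρ^5).
Cooperation is sustained iff (17−5)(ρ+…+ρ^5) ≥ 21−17.
ρ+…+ρ^5 = 1/6·(1−(1/6)^5)/(1−1/6) = 0.2000, and (21−17)/(17−5) = 0.3333.
0.2000 < 0.3333, so cooperation is not sustainable.

Yes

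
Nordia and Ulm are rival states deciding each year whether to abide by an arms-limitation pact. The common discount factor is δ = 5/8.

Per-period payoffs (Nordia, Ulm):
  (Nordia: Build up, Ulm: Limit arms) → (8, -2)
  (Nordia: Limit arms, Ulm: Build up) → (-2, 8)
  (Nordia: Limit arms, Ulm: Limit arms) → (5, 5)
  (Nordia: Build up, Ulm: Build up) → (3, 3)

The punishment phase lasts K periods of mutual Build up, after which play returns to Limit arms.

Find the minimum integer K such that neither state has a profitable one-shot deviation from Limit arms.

5

No profitable deviation requires (5−3)(δ+…+δ^K) ≥ 8−5, i.e. δ+…+δ^K ≥ 3/2 ≈ 1.5000.
With δ = 5/8, the partial sums are K=1: 0.6250, K=2: 1.0156, K=3: 1.2598, K=4: 1.4124, K=5: 1.5077.
K = 5 is the first length at which the sum reaches 1.5000.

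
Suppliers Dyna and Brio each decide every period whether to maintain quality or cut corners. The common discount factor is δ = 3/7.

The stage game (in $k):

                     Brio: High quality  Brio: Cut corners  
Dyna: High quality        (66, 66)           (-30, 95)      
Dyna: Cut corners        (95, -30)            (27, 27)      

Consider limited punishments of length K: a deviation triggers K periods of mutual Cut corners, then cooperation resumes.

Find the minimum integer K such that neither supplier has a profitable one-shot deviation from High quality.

Need Σ_{k=1}^{K} δ^k ≥ (95−66)/(66−27) = 0.7436 at δ = 3/7.
At K = 5 the sum is 0.7392 < 0.7436; at K = 6 it is 0.7454 ≥ 0.7436.
So the minimum punishment length is K = 6.

6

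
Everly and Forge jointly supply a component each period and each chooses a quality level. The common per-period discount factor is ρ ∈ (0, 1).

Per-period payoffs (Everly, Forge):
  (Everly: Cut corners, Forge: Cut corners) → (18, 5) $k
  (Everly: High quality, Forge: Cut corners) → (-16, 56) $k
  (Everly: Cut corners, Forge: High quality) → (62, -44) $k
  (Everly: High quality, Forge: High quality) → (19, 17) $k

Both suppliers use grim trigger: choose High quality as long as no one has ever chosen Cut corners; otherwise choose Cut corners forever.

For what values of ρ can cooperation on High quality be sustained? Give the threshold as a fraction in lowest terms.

Everly: cooperation gives 19 each period; deviation gives 62 once then 18 forever.
  19/(1−ρ) ≥ 62 + 18ρ/(1−ρ) ⇒ ρ ≥ 43/44.
Forge: cooperation gives 17 each period; deviation gives 56 once then 5 forever.
  ρ ≥ 39/51 = 13/17.
Both must hold, so the binding constraint is Everly's: ρ ≥ 43/44.

43/44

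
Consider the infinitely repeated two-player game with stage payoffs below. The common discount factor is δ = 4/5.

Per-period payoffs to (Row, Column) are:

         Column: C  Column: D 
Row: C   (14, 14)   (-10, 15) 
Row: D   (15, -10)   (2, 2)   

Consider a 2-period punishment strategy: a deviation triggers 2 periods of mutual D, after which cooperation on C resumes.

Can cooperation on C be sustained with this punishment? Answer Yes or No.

Yes

A one-shot deviation gives 15 now, then 2 for 2 periods, then back to 14.
Gain from deviating: (15−14) today; loss: (14−2) in each of the next 2 periods.
No-deviation condition: (14−2)(δ+…+δ^2) ≥ 15−14, i.e. δ+…+δ^2 ≥ 1/12.
At δ = 4/5: δ+…+δ^2 = 1.4400 ≥ 0.0833.
So cooperation is sustainable.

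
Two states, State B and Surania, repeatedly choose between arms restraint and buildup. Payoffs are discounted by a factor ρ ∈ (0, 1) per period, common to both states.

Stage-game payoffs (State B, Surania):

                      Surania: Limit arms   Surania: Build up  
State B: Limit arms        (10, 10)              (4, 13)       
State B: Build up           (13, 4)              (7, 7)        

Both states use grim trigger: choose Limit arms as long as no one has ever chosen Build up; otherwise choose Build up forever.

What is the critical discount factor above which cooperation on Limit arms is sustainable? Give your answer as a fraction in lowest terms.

Under grim trigger the critical discount factor is (T−C)/(T−P) with T = 13, C = 10, P = 7.
ρ* = (13−10)/(13−7) = 3/6 = 1/2.

1/2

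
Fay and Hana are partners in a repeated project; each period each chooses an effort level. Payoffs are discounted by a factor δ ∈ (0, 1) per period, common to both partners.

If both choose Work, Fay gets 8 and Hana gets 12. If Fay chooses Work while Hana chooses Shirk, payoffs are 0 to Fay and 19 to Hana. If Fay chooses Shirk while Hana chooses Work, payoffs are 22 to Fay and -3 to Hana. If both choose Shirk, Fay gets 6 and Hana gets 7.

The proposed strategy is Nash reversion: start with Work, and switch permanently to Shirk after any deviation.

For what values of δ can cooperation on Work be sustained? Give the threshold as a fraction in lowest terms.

7/8

For Fay: deviation gain 22−8 = 14, per-period punishment loss 8−6 = 2. IC gives δ ≥ 14/16 = 7/8.
For Hana: gain 7, loss 5 per period, so δ ≥ 7/12.
The tighter constraint is Fay's, so cooperation needs δ ≥ 7/8.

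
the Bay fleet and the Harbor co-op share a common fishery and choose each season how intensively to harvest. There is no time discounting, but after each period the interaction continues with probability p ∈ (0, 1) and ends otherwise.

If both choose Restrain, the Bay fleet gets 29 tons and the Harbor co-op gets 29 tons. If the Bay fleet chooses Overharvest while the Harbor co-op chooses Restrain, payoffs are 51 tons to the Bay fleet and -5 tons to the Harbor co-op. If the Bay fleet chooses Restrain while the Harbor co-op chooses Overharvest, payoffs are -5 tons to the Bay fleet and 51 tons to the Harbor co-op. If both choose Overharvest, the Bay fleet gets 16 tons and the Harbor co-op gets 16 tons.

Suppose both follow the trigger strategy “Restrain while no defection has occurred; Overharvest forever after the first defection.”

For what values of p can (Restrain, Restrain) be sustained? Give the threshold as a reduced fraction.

22/35

Expected cooperation value is 29 + p·29 + p²·29 + … = 29/(1−p); deviation gives 51 + p·16/(1−p).
29 ≥ 51(1−p) + 16p ⇒ 35p ≥ 22 ⇒ p ≥ 22/35.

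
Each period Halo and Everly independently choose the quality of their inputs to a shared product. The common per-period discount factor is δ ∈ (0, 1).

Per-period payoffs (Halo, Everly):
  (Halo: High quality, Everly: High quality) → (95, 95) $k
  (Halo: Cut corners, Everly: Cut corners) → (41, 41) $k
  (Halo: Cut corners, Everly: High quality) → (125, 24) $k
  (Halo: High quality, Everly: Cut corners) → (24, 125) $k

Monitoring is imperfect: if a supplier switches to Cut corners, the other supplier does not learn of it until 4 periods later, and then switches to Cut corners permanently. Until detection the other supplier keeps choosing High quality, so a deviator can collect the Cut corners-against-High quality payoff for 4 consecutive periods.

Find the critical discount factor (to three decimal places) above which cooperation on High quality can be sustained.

A deviator earns 125 for 4 periods, then 41 forever; cooperating earns 95 forever. Multiplying the IC by (1−δ):
95 ≥ 125(1−δ^4) + 41δ^4, so 84·δ^4 ≥ 30 and δ^4 ≥ 5/14.
δ ≥ (5/14)^(1/4) ≈ 0.773.

0.773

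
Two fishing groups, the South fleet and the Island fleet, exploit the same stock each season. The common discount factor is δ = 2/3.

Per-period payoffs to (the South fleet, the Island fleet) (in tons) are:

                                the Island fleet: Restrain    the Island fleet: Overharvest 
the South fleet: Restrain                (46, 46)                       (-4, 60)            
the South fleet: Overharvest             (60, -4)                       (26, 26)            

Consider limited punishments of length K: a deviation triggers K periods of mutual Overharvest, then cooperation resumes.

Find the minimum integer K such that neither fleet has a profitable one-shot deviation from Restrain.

No profitable deviation requires (46−26)(δ+…+δ^K) ≥ 60−46, i.e. δ+…+δ^K ≥ 7/10 ≈ 0.7000.
With δ = 2/3, the partial sums are K=1: 0.6667, K=2: 1.1111.
K = 2 is the first length at which the sum reaches 0.7000.

2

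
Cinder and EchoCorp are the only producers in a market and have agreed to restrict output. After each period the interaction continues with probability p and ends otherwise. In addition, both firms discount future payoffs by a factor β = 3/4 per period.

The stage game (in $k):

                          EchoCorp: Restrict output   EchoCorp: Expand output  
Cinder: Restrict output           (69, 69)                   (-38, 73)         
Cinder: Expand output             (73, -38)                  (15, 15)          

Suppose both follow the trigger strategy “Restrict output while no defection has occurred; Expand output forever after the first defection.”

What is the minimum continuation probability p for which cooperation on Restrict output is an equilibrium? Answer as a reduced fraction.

8/87

Expected continuation weight on next period's payoff is β·p = 3/4·p, which plays the role of the discount factor.
Cooperation requires 3/4·p ≥ (73−69)/(73−15) = 2/29, hence p ≥ 8/87.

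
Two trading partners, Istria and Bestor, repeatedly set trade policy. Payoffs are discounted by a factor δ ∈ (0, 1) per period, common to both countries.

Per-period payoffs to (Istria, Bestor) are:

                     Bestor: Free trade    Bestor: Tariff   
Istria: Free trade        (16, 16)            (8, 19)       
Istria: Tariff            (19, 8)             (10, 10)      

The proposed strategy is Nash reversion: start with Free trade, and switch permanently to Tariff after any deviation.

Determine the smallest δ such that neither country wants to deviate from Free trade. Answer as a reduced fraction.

16/(1−δ) ≥ 19 + 10δ/(1−δ)
16 ≥ 19 − 9δ
δ ≥ 3/9 = 1/3.

1/3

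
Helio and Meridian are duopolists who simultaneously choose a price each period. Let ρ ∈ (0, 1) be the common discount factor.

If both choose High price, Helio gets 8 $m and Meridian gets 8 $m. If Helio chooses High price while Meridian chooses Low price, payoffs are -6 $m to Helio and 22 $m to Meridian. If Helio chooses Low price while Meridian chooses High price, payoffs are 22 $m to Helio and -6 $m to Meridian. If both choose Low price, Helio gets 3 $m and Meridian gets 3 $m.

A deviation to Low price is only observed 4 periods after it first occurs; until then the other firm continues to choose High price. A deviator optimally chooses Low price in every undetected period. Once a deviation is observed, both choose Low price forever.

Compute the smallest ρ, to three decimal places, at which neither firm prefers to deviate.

A deviator earns 22 for 4 periods, then 3 forever; cooperating earns 8 forever. Multiplying the IC by (1−ρ):
8 ≥ 22(1−ρ^4) + 3ρ^4, so 19·ρ^4 ≥ 14 and ρ^4 ≥ 14/19.
ρ ≥ (14/19)^(1/4) ≈ 0.926.

0.926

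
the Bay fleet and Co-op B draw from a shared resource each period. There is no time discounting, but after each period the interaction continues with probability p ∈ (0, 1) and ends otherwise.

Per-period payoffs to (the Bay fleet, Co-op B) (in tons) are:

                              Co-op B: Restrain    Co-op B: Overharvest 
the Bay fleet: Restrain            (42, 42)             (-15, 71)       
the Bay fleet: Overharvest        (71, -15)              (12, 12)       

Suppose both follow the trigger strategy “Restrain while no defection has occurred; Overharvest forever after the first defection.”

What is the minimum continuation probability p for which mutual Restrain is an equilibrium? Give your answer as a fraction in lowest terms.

29/59

Expected cooperation value is 42 + p·42 + p²·42 + … = 42/(1−p); deviation gives 71 + p·12/(1−p).
42 ≥ 71(1−p) + 12p ⇒ 59p ≥ 29 ⇒ p ≥ 29/59.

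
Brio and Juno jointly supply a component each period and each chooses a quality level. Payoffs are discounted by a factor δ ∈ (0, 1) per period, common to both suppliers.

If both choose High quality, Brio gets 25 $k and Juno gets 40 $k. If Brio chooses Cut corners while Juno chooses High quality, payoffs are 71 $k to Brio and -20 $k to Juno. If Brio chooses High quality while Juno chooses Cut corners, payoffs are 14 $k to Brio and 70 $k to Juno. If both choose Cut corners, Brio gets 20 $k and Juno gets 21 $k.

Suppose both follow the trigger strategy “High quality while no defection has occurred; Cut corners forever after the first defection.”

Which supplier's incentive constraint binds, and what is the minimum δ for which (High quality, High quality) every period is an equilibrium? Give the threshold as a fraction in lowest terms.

Brio; δ ≥ 46/51

For Brio: deviation gain 71−25 = 46, per-period punishment loss 25−20 = 5. IC gives δ ≥ 46/51.
For Juno: gain 30, loss 19 per period, so δ ≥ 30/49.
The tighter constraint is Brio's, so cooperation needs δ ≥ 46/51.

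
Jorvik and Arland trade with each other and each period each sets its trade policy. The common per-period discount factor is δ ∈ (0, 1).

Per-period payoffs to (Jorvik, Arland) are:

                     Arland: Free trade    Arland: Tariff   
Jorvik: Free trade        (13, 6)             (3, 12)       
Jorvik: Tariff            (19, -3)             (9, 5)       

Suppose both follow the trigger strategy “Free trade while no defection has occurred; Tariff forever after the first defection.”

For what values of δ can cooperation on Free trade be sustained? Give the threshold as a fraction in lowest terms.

For Jorvik: deviation gain 19−13 = 6, per-period punishment loss 13−9 = 4. IC gives δ ≥ 6/10 = 3/5.
For Arland: gain 6, loss 1 per period, so δ ≥ 6/7.
The tighter constraint is Arland's, so cooperation needs δ ≥ 6/7.

6/7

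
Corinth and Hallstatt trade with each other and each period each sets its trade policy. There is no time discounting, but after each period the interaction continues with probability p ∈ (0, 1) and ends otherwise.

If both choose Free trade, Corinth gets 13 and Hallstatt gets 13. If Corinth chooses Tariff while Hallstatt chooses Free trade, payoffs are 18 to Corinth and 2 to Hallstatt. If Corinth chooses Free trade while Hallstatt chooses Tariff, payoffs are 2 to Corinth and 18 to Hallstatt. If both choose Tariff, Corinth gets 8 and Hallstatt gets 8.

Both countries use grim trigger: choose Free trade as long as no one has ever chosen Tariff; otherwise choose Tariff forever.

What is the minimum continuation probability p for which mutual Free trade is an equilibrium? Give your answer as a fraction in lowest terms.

With no time discounting, the continuation probability p plays the role of the discount factor.
Grim-trigger IC: 13/(1−p) ≥ 18 + 8p/(1−p) ⇒ p ≥ (18−13)/(18−8) = 1/2.

1/2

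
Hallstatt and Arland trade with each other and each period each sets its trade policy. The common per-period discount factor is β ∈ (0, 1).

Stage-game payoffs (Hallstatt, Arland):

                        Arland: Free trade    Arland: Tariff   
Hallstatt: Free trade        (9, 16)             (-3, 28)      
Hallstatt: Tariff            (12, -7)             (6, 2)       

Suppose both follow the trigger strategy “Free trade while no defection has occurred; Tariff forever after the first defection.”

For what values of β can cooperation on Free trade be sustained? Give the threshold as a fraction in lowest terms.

Hallstatt: cooperation gives 9 each period; deviation gives 12 once then 6 forever.
  9/(1−β) ≥ 12 + 6β/(1−β) ⇒ β ≥ 3/6 = 1/2.
Arland: cooperation gives 16 each period; deviation gives 28 once then 2 forever.
  β ≥ 12/26 = 6/13.
Both must hold, so the binding constraint is Hallstatt's: β ≥ 1/2.

1/2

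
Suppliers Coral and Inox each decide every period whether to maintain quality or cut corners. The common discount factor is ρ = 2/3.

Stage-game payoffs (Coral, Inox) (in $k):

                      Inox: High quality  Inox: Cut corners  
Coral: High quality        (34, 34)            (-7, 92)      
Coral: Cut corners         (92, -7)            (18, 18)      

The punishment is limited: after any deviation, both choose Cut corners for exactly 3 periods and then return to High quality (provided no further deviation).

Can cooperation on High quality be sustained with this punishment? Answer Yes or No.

No

A one-shot deviation gives 92 now, then 18 for 3 periods, then back to 34.
Gain from deviating: (92−34) today; loss: (34−18) in each of the next 3 periods.
No-deviation condition: (34−18)(ρ+…+ρ^3) ≥ 92−34, i.e. ρ+…+ρ^3 ≥ 29/8.
At ρ = 2/3: ρ+…+ρ^3 = 1.4074 < 3.6250.
So cooperation is not sustainable.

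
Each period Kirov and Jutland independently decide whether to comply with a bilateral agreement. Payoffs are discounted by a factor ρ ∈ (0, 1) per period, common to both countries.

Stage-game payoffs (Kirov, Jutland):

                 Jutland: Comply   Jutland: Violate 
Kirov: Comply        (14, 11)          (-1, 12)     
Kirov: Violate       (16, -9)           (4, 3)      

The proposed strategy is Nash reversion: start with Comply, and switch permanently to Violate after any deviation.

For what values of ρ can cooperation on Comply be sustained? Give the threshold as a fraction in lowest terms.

Kirov's threshold: (16−14)/(16−4) = 1/6.
Jutland's threshold: (12−11)/(12−3) = 1/9.
1/6 > 1/9, so Kirov binds and ρ* = 1/6.

1/6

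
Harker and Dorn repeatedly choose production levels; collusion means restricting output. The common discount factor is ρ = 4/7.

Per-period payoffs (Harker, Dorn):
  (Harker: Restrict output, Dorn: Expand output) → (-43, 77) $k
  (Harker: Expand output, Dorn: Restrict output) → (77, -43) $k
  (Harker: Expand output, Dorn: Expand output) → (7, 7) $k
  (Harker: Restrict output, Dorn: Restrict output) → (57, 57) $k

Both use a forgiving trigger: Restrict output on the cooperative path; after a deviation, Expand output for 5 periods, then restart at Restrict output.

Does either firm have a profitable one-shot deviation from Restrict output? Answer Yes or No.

No

IC: ρ+…+ρ^5 ≥ (77−57)/(57−7) = 2/5.
At ρ = 4/7: partial sum = 1.2521 ≥ 0.4000. Cooperation sustainable.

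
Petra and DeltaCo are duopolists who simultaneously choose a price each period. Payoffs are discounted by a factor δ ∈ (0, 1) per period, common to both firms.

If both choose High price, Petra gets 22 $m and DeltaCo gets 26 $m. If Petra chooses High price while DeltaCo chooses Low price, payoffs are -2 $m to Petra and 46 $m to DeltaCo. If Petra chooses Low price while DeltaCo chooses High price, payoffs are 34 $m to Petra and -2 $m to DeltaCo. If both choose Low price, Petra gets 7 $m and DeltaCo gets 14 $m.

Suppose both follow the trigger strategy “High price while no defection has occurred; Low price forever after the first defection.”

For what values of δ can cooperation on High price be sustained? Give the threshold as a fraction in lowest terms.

Petra: cooperation gives 22 each period; deviation gives 34 once then 7 forever.
  22/(1−δ) ≥ 34 + 7δ/(1−δ) ⇒ δ ≥ 12/27 = 4/9.
DeltaCo: cooperation gives 26 each period; deviation gives 46 once then 14 forever.
  δ ≥ 20/32 = 5/8.
Both must hold, so the binding constraint is DeltaCo's: δ ≥ 5/8.

5/8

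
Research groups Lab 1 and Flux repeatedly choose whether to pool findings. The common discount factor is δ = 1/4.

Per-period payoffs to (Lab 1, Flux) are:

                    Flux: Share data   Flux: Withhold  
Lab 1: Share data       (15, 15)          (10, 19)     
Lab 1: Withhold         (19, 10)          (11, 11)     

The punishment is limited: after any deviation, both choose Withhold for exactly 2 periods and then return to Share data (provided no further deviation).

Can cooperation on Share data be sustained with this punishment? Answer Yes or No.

A one-shot deviation gives 19 now, then 11 for 2 periods, then back to 15.
Gain from deviating: (19−15) today; loss: (15−11) in each of the next 2 periods.
No-deviation condition: (15−11)(δ+…+δ^2) ≥ 19−15, i.e. δ+…+δ^2 ≥ 1.
At δ = 1/4: δ+…+δ^2 = 0.3125 < 1.0000.
So cooperation is not sustainable.

No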